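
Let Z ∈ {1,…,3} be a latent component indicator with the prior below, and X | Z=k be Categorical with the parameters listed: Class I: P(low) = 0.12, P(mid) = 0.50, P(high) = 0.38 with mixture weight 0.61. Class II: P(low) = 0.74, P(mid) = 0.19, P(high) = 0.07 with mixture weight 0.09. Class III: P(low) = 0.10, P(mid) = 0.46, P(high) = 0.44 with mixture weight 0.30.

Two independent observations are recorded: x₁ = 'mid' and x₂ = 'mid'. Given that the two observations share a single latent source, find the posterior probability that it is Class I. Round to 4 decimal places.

Apply Bayes' rule: the posterior for each component is proportional to its prior times its likelihood at x.
Since both observations come from the same component, the likelihood for component k is f_k(x₁)·f_k(x₂).
  f_I = [0.5] × [0.5] = 0.25
  f_II = [0.19] × [0.19] = 0.0361
  f_III = [0.46] × [0.46] = 0.2116
Unnormalised posteriors:
  π_I·f_I = 0.61 × 0.25 = 0.1525
  π_II·f_II = 0.09 × 0.0361 = 0.003249
  π_III·f_III = 0.30 × 0.2116 = 0.06348
Denominator: 0.1525 + 0.003249 + 0.06348 = 0.219229
P(Class I | x₁, x₂) ≈ 0.6956

0.6956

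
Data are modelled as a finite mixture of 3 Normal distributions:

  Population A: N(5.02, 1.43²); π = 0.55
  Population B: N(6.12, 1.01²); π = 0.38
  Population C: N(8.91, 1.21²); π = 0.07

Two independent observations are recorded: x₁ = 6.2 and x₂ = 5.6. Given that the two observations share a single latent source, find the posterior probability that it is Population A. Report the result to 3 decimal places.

P(component k | x) = π_k·f_k(x) / marginal(x), where marginal(x) = Σ_j π_j·f_j(x).
Since both observations come from the same component, the likelihood for component k is f_k(x₁)·f_k(x₂).
  p_A = [0.198479] × [0.256952] = 0.0509997
  p_B = [0.393755] × [0.345963] = 0.136225
  p_C = [0.0268465] × [0.00781945] = 0.000209925
Prior × likelihood for each component:
  π_A·p_A = 0.55 × 0.0509997 = 0.0280498
  π_B·p_B = 0.38 × 0.136225 = 0.0517653
  π_C·p_C = 0.07 × 0.000209925 = 1.46948e-05
Evidence: 0.0280498 + 0.0517653 + 1.46948e-05 = 0.0798298
So the posterior for Population A is 0.0280498 / 0.0798298 ≈ 0.351.

0.351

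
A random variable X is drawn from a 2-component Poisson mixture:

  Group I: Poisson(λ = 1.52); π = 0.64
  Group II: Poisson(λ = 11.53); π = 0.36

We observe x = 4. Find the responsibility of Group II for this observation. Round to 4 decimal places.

P(component k | x) = P(Z=k)·f_k(x) / marginal(x), where marginal(x) = Σ_j P(Z=j)·f_j(x).
Component likelihoods at x = 4:
  L_I = 0.0486447
  L_II = 0.0072392
Unnormalised posteriors:
  P(Z=I)·L_I = 0.64 × 0.0486447 = 0.0311326
  P(Z=II)·L_II = 0.36 × 0.0072392 = 0.00260611
Normaliser: 0.0311326 + 0.00260611 = 0.0337387
P(Group II | x) ≈ 0.0772

0.0772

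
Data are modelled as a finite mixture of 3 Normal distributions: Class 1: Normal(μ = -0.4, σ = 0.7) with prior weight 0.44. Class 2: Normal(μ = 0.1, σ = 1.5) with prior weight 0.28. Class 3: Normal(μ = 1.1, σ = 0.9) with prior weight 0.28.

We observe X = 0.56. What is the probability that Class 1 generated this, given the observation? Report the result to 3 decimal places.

0.359

P(component k | x) = π_k·f_k(x) / marginal(x), where marginal(x) = Σ_j π_j·f_j(x).
Component likelihoods at x = 0.56:
  f_1 = 0.222535
  f_2 = 0.253745
  f_3 = 0.37025
Unnormalised posteriors:
  π_1·f_1 = 0.44 × 0.222535 = 0.0979153
  π_2·f_2 = 0.28 × 0.253745 = 0.0710486
  π_3·f_3 = 0.28 × 0.37025 = 0.10367
Marginal: 0.0979153 + 0.0710486 + 0.10367 = 0.272634
Responsibility of Class 1: 0.0979153 / 0.272634 ≈ 0.359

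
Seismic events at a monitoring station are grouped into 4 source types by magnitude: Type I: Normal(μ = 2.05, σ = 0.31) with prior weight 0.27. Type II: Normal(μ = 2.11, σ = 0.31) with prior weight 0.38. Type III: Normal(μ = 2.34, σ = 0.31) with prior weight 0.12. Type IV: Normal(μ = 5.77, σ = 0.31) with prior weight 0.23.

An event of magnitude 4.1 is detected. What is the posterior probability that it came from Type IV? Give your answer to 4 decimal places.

P(component k | x) = P(Z=k)·f_k(x) / marginal(x), where marginal(x) = Σ_j P(Z=j)·f_j(x).
Component likelihoods at x = 4.1:
  L_I = (1/(0.31·√(2π)))·exp(−(4.1−2.05)²/(2·0.31²)) = 1.286911·exp(-21.86524) = 4.10765e-10
  L_II = (1/(0.31·√(2π)))·exp(−(4.1−2.11)²/(2·0.31²)) = 1.286911·exp(-20.60406) = 1.44984e-09
  L_III = (1/(0.31·√(2π)))·exp(−(4.1−2.34)²/(2·0.31²)) = 1.286911·exp(-16.11655) = 1.28891e-07
  L_IV = (1/(0.31·√(2π)))·exp(−(4.1−5.77)²/(2·0.31²)) = 1.286911·exp(-14.51041) = 6.42331e-07
Weight by the priors:
  P(Z=I)·L_I = 0.27 × 4.10765e-10 = 1.10907e-10
  P(Z=II)·L_II = 0.38 × 1.44984e-09 = 5.50939e-10
  P(Z=III)·L_III = 0.12 × 1.28891e-07 = 1.54669e-08
  P(Z=IV)·L_IV = 0.23 × 6.42331e-07 = 1.47736e-07
Sum: 1.10907e-10 + 5.50939e-10 + 1.54669e-08 + 1.47736e-07 = 1.63865e-07
Responsibility of Type IV: 1.47736e-07 / 1.63865e-07 ≈ 0.9016

0.9016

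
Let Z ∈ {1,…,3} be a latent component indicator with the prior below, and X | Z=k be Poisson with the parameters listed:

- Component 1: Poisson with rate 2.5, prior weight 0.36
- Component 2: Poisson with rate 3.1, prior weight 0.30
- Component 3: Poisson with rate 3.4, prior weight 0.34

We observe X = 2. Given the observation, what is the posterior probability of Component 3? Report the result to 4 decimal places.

0.2943

Apply Bayes' rule: the posterior for each component is proportional to its prior times its likelihood at x.
Component likelihoods at x = 2:
  L_1 = 0.256516
  L_2 = 0.216461
  L_3 = 0.192898
Weight by the priors:
  w_1·L_1 = 0.36 × 0.256516 = 0.0923456
  w_2·L_2 = 0.30 × 0.216461 = 0.0649384
  w_3·L_3 = 0.34 × 0.192898 = 0.0655852
Denominator: 0.0923456 + 0.0649384 + 0.0655852 = 0.222869
So the posterior for Component 3 is 0.0655852 / 0.222869 ≈ 0.2943.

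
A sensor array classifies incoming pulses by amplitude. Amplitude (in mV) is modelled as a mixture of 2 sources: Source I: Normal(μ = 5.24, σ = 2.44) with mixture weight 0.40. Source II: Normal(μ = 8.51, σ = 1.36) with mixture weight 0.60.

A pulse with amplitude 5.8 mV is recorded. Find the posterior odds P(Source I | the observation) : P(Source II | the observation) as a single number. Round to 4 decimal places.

2.6353

The posterior odds equal the prior odds times the likelihood ratio: (P(Z=i)/P(Z=j))·(f_i(x)/f_j(x)).
Normal densities:
  f_I = 0.159251
  f_II = 0.0402863
Odds = (0.40/0.60) × (0.159251/0.0402863) = 0.666667 × 3.95298 ≈ 2.6353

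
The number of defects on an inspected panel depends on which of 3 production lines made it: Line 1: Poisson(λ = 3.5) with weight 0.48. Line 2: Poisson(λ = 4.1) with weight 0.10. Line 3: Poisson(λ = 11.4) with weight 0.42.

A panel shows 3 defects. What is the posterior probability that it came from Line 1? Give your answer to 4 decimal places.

0.8368

The responsibility of component k is P(Z=k) f_k(x) divided by Σ_j P(Z=j) f_j(x).
Poisson probabilities:
  L_1 = 0.215785
  L_2 = 0.190368
  L_3 = 0.00276443
Prior × likelihood for each component:
  P(Z=1)·L_1 = 0.48 × 0.215785 = 0.103577
  P(Z=2)·L_2 = 0.10 × 0.190368 = 0.0190368
  P(Z=3)·L_3 = 0.42 × 0.00276443 = 0.00116106
Denominator: 0.103577 + 0.0190368 + 0.00116106 = 0.123775
Responsibility of Line 1: 0.103577 / 0.123775 ≈ 0.8368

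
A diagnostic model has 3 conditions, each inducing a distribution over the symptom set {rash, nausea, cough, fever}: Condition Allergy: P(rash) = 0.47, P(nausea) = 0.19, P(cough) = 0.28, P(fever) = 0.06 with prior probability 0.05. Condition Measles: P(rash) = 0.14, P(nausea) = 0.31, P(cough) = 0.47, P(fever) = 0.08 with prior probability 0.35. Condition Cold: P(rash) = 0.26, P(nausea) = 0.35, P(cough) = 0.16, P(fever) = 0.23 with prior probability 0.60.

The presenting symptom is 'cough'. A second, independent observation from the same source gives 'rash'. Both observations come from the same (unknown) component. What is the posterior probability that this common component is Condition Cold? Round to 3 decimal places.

0.457

By Bayes' theorem, P(k | x) = π_k f_k(x) / Σ_j π_j f_j(x).
Since both observations come from the same component, the likelihood for component k is f_k(x₁)·f_k(x₂).
  f_Allergy = [P(cough | comp) = 0.28] × [0.47] = 0.1316
  f_Measles = [P(cough | comp) = 0.47] × [0.14] = 0.0658
  f_Cold = [P(cough | comp) = 0.16] × [0.26] = 0.0416
Prior × likelihood for each component:
  π_Allergy·f_Allergy = 0.05 × 0.1316 = 0.00658
  π_Measles·f_Measles = 0.35 × 0.0658 = 0.02303
  π_Cold·f_Cold = 0.60 × 0.0416 = 0.02496
Evidence: 0.00658 + 0.02303 + 0.02496 = 0.05457
Responsibility of Condition Cold: 0.02496 / 0.05457 ≈ 0.457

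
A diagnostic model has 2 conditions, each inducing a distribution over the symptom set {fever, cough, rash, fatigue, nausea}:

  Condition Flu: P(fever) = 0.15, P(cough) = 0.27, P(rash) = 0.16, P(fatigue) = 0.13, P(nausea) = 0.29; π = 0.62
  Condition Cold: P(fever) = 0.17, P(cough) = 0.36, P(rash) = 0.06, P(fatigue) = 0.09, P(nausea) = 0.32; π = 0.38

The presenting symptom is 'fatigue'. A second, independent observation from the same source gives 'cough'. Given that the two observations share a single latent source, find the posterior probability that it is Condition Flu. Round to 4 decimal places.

0.6387

The responsibility of component k is π_k f_k(x) divided by Σ_j π_j f_j(x).
Since both observations come from the same component, the likelihood for component k is f_k(x₁)·f_k(x₂).
  p_Flu = [P(fatigue | comp) = 0.13] × [0.27] = 0.0351
  p_Cold = [P(fatigue | comp) = 0.09] × [0.36] = 0.0324
Multiply by the mixture weights:
  π_Flu·p_Flu = 0.62 × 0.0351 = 0.021762
  π_Cold·p_Cold = 0.38 × 0.0324 = 0.012312
Evidence: 0.021762 + 0.012312 = 0.034074
So the posterior for Condition Flu is 0.021762 / 0.034074 ≈ 0.6387.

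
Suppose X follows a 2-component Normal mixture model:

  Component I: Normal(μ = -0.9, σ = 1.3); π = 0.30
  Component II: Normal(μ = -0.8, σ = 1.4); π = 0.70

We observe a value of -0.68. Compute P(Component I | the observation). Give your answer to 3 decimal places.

The responsibility of component k is π_k f_k(x) divided by Σ_j π_j f_j(x).
Component likelihoods at x = -0.68:
  L_I = (1/(1.3·√(2π)))·exp(−(-0.68−-0.9)²/(2·1.3²)) = 0.306879·exp(-0.01432) = 0.302516
  L_II = (1/(1.4·√(2π)))·exp(−(-0.68−-0.8)²/(2·1.4²)) = 0.284959·exp(-0.00367) = 0.283914
Unnormalised posteriors:
  π_I·L_I = 0.30 × 0.302516 = 0.0907547
  π_II·L_II = 0.70 × 0.283914 = 0.19874
Denominator: 0.0907547 + 0.19874 = 0.289494
Responsibility of Component I: 0.0907547 / 0.289494 ≈ 0.313

0.313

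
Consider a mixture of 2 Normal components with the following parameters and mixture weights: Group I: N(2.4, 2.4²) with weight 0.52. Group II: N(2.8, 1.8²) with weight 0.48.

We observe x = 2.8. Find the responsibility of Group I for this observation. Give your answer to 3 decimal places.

The responsibility of component k is P(Z=k) f_k(x) divided by Σ_j P(Z=j) f_j(x).
Normal densities:
  f_I = (1/(2.4·√(2π)))·exp(−(2.8−2.4)²/(2·2.4²)) = 0.166226·exp(-0.01389) = 0.163933
  f_II = (1/(1.8·√(2π)))·exp(−(2.8−2.8)²/(2·1.8²)) = 0.221635·exp(-0.00000) = 0.221635
Prior × likelihood for each component:
  P(Z=I)·f_I = 0.52 × 0.163933 = 0.0852453
  P(Z=II)·f_II = 0.48 × 0.221635 = 0.106385
Normaliser: 0.0852453 + 0.106385 = 0.19163
P(Group I | 2.8) ≈ 0.445

0.445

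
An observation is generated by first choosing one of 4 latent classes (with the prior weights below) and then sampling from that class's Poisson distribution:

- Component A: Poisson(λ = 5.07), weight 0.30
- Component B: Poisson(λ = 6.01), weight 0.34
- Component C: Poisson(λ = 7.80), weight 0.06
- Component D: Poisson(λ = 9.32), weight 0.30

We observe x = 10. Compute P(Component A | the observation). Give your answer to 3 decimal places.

Posterior ∝ prior × likelihood, so P(k | x) ∝ π_k f_k(x); normalise over all components.
Component likelihoods at x = 10:
  p_A = 0.0194287
  p_B = 0.0415788
  p_C = 0.0941209
  p_D = 0.122116
Weight by the priors:
  π_A·p_A = 0.30 × 0.0194287 = 0.00582861
  π_B·p_B = 0.34 × 0.0415788 = 0.0141368
  π_C·p_C = 0.06 × 0.0941209 = 0.00564725
  π_D·p_D = 0.30 × 0.122116 = 0.0366347
Marginal: 0.00582861 + 0.0141368 + 0.00564725 + 0.0366347 = 0.0622474
P(Component A | x) ≈ 0.094

0.094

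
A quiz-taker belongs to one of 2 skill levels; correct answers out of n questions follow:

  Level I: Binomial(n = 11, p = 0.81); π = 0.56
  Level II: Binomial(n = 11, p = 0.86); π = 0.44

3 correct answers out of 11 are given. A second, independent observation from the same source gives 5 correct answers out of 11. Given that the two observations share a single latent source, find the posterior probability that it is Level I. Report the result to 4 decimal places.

0.9827

P(component k | x) = π_k·f_k(x) / marginal(x), where marginal(x) = Σ_j π_j·f_j(x).
Since both observations come from the same component, the likelihood for component k is f_k(x₁)·f_k(x₂).
  L_I = [0.000148925] × [0.00757859] = 1.12864e-06
  L_II = [1.54883e-05] × [0.00163645] = 2.53458e-08
Unnormalised posteriors:
  π_I·L_I = 0.56 × 1.12864e-06 = 6.3204e-07
  π_II·L_II = 0.44 × 2.53458e-08 = 1.11522e-08
Marginal: 6.3204e-07 + 1.11522e-08 = 6.43192e-07
P(Level I | x₁, x₂) ≈ 0.9827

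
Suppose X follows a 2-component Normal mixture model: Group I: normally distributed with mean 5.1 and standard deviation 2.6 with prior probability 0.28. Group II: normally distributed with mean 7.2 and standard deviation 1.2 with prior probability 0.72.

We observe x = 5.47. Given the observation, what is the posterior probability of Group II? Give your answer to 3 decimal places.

Apply Bayes' rule: the posterior for each component is proportional to its prior times its likelihood at x.
Evaluate each component's likelihood at the observed value:
  f_I = 0.151893
  f_II = 0.117601
Unnormalised posteriors:
  w_I·f_I = 0.28 × 0.151893 = 0.0425302
  w_II·f_II = 0.72 × 0.117601 = 0.0846724
Normaliser: 0.0425302 + 0.0846724 = 0.127203
P(Group II | the observation) ≈ 0.666

0.666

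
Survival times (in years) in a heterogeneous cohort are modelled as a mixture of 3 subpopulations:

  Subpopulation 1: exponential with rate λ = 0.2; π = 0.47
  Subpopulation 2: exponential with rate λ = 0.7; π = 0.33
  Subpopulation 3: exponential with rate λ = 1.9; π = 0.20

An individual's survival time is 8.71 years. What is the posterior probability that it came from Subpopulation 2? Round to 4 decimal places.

0.0306

P(component k | x) = P(Z=k)·f_k(x) / marginal(x), where marginal(x) = Σ_j P(Z=j)·f_j(x).
Component likelihoods at x = 8.71 years:
  p_1 = 0.2·e^(−0.2·8.71) = 0.2·e^(−1.7420) = 0.0350339
  p_2 = 0.7·e^(−0.7·8.71) = 0.7·e^(−6.0970) = 0.00157472
  p_3 = 1.9·e^(−1.9·8.71) = 1.9·e^(−16.5490) = 1.23485e-07
Weight by the priors:
  P(Z=1)·p_1 = 0.47 × 0.0350339 = 0.016466
  P(Z=2)·p_2 = 0.33 × 0.00157472 = 0.000519659
  P(Z=3)·p_3 = 0.20 × 1.23485e-07 = 2.4697e-08
Normaliser: 0.016466 + 0.000519659 + 2.4697e-08 = 0.0169856
P(Subpopulation 2 | data) = 0.000519659 / 0.0169856 ≈ 0.0306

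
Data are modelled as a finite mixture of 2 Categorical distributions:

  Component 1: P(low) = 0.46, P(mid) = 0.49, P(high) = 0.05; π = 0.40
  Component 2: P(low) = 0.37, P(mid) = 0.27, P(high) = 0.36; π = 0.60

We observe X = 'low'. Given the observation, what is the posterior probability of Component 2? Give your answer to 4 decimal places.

0.5468

Apply Bayes' rule: the posterior for each component is proportional to its prior times its likelihood at x.
Categorical probabilities:
  p_1 = P(low | comp) = 0.46
  p_2 = P(low | comp) = 0.37
Multiply by the mixture weights:
  w_1·p_1 = 0.40 × 0.46 = 0.184
  w_2·p_2 = 0.60 × 0.37 = 0.222
Denominator: 0.184 + 0.222 = 0.406
So the posterior for Component 2 is 0.222 / 0.406 ≈ 0.5468.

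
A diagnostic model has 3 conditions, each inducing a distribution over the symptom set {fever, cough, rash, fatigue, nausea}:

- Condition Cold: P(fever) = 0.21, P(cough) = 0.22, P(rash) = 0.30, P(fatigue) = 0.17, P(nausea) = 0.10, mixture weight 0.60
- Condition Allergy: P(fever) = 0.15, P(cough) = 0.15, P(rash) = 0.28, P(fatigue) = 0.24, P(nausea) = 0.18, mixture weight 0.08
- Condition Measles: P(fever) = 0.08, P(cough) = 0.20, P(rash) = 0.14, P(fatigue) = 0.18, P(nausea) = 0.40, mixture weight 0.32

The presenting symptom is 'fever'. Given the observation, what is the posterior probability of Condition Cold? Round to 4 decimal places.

Apply Bayes' rule: the posterior for each component is proportional to its prior times its likelihood at x.
Component likelihoods at x = 'fever':
  f_Cold = P(fever | comp) = 0.21
  f_Allergy = P(fever | comp) = 0.15
  f_Measles = P(fever | comp) = 0.08
Prior × likelihood for each component:
  π_Cold·f_Cold = 0.60 × 0.21 = 0.126
  π_Allergy·f_Allergy = 0.08 × 0.15 = 0.012
  π_Measles·f_Measles = 0.32 × 0.08 = 0.0256
Denominator: 0.126 + 0.012 + 0.0256 = 0.1636
P(Condition Cold | data) ≈ 0.7702

0.7702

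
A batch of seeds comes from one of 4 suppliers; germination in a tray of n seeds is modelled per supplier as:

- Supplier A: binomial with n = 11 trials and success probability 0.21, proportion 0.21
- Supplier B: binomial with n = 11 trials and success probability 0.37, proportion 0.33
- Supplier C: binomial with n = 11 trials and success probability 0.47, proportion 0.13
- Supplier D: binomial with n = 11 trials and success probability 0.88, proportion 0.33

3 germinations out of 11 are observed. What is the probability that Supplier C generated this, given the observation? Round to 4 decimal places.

0.1058

P(component k | x) = π_k·f_k(x) / marginal(x), where marginal(x) = Σ_j π_j·f_j(x).
Evaluate each component's likelihood at the observed value:
  f_A = C(11,3)·0.21^3·0.79^8 = 165·0.009261·0.151711 = 0.231824
  f_B = C(11,3)·0.37^3·0.63^8 = 165·0.050653·0.0248156 = 0.207402
  f_C = C(11,3)·0.47^3·0.53^8 = 165·0.103823·0.00622597 = 0.106656
  f_D = C(11,3)·0.88^3·0.12^8 = 165·0.681472·4.29982e-08 = 4.83484e-06
Weight by the priors:
  π_A·f_A = 0.21 × 0.231824 = 0.0486831
  π_B·f_B = 0.33 × 0.207402 = 0.0684428
  π_C·f_C = 0.13 × 0.106656 = 0.0138653
  π_D·f_D = 0.33 × 4.83484e-06 = 1.5955e-06
Evidence: 0.0486831 + 0.0684428 + 0.0138653 + 1.5955e-06 = 0.130993
Responsibility of Supplier C: 0.0138653 / 0.130993 ≈ 0.1058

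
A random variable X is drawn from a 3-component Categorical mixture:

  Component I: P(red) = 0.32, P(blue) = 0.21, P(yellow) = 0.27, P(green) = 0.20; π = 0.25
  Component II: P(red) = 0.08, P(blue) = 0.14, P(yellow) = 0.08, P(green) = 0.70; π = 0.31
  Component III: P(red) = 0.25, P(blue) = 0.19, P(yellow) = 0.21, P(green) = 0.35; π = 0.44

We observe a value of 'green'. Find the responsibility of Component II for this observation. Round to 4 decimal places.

0.5154

P(component k | x) = π_k·f_k(x) / marginal(x), where marginal(x) = Σ_j π_j·f_j(x).
Evaluate each component's likelihood at the observed value:
  p_I = 0.2
  p_II = 0.7
  p_III = 0.35
Weight by the priors:
  π_I·p_I = 0.25 × 0.2 = 0.05
  π_II·p_II = 0.31 × 0.7 = 0.217
  π_III·p_III = 0.44 × 0.35 = 0.154
Sum: 0.05 + 0.217 + 0.154 = 0.421
So the posterior for Component II is 0.217 / 0.421 ≈ 0.5154.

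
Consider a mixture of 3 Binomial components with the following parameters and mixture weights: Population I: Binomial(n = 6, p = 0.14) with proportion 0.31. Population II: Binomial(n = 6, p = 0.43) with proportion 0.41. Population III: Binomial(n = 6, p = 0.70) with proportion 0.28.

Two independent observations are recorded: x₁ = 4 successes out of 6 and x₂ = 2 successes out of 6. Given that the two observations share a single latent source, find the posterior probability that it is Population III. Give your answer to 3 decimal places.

Posterior ∝ prior × likelihood, so P(k | x) ∝ P(Z=k) f_k(x); normalise over all components.
Since both observations come from the same component, the likelihood for component k is f_k(x₁)·f_k(x₂).
  f_I = [0.00426187] × [0.16082] = 0.000685396
  f_II = [0.166615] × [0.292771] = 0.0487801
  f_III = [0.324135] × [0.059535] = 0.0192974
Prior × likelihood for each component:
  P(Z=I)·f_I = 0.31 × 0.000685396 = 0.000212473
  P(Z=II)·f_II = 0.41 × 0.0487801 = 0.0199998
  P(Z=III)·f_III = 0.28 × 0.0192974 = 0.00540327
Normaliser: 0.000212473 + 0.0199998 + 0.00540327 = 0.0256156
P(Population III | x₁, x₂) = 0.00540327 / 0.0256156 ≈ 0.211

0.211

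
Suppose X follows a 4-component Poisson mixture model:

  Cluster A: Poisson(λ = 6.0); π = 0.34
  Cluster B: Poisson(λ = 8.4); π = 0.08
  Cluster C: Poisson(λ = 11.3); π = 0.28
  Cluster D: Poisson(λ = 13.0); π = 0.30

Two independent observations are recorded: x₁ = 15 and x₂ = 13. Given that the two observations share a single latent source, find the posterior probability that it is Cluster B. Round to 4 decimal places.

0.0082

Posterior ∝ prior × likelihood, so P(k | x) ∝ π_k f_k(x); normalise over all components.
Since both observations come from the same component, the likelihood for component k is f_k(x₁)·f_k(x₂).
  L_A = [0.000891256] × [0.00519899] = 4.63363e-06
  L_B = [0.0125781] × [0.0374349] = 0.000470861
  L_C = [0.0591765] × [0.0973222] = 0.00575919
  L_D = [0.0884754] × [0.10994] = 0.00972697
Unnormalised posteriors:
  π_A·L_A = 0.34 × 4.63363e-06 = 1.57543e-06
  π_B·L_B = 0.08 × 0.000470861 = 3.76689e-05
  π_C·L_C = 0.28 × 0.00575919 = 0.00161257
  π_D·L_D = 0.30 × 0.00972697 = 0.00291809
Denominator: 1.57543e-06 + 3.76689e-05 + 0.00161257 + 0.00291809 = 0.00456991
So the posterior for Cluster B is 3.76689e-05 / 0.00456991 ≈ 0.0082.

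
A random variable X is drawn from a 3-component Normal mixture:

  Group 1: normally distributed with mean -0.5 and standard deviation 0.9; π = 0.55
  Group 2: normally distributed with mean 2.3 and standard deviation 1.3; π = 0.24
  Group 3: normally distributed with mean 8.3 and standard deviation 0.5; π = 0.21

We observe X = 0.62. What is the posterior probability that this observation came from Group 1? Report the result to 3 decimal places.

The responsibility of component k is π_k f_k(x) divided by Σ_j π_j f_j(x).
Evaluate each component's likelihood at the observed value:
  L_1 = (1/(0.9·√(2π)))·exp(−(0.62−-0.5)²/(2·0.9²)) = 0.443269·exp(-0.77432) = 0.204355
  L_2 = (1/(1.3·√(2π)))·exp(−(0.62−2.3)²/(2·1.3²)) = 0.306879·exp(-0.83503) = 0.133143
  L_3 = (1/(0.5·√(2π)))·exp(−(0.62−8.3)²/(2·0.5²)) = 0.797885·exp(-117.96480) = 4.68251e-52
Prior × likelihood for each component:
  π_1·L_1 = 0.55 × 0.204355 = 0.112395
  π_2·L_2 = 0.24 × 0.133143 = 0.0319543
  π_3·L_3 = 0.21 × 4.68251e-52 = 9.83326e-53
Evidence: 0.112395 + 0.0319543 + 9.83326e-53 = 0.144349
So the posterior for Group 1 is 0.112395 / 0.144349 ≈ 0.779.

0.779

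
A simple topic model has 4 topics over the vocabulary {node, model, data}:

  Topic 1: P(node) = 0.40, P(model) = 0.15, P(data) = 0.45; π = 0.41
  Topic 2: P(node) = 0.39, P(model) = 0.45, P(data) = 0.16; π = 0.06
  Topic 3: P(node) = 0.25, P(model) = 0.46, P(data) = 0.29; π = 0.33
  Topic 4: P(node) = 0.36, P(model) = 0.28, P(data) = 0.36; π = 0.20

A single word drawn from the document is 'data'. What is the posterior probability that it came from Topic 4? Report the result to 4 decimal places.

P(component k | x) = P(Z=k)·f_k(x) / marginal(x), where marginal(x) = Σ_j P(Z=j)·f_j(x).
Categorical probabilities:
  L_1 = P(data | comp) = 0.45
  L_2 = P(data | comp) = 0.16
  L_3 = P(data | comp) = 0.29
  L_4 = P(data | comp) = 0.36
Prior × likelihood for each component:
  P(Z=1)·L_1 = 0.41 × 0.45 = 0.1845
  P(Z=2)·L_2 = 0.06 × 0.16 = 0.0096
  P(Z=3)·L_3 = 0.33 × 0.29 = 0.0957
  P(Z=4)·L_4 = 0.20 × 0.36 = 0.072
Evidence: 0.1845 + 0.0096 + 0.0957 + 0.072 = 0.3618
So the posterior for Topic 4 is 0.072 / 0.3618 ≈ 0.1990.

0.1990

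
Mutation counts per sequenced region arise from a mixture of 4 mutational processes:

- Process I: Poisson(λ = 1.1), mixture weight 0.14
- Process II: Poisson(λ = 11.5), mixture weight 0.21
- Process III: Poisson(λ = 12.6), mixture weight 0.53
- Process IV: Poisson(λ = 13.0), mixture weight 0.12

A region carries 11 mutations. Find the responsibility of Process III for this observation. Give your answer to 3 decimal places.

0.606

By Bayes' theorem, P(k | x) = w_k f_k(x) / Σ_j w_j f_j(x).
Component likelihoods at x = 11 mutations:
  f_I = e^(−1.1)·1.1^11/11! = 2.37925e-08
  f_II = e^(−11.5)·11.5^11/11! = 0.118068
  f_III = e^(−12.6)·12.6^11/11! = 0.107352
  f_IV = e^(−13.0)·13.0^11/11! = 0.101483
Unnormalised posteriors:
  w_I·f_I = 0.14 × 2.37925e-08 = 3.33095e-09
  w_II·f_II = 0.21 × 0.118068 = 0.0247944
  w_III·f_III = 0.53 × 0.107352 = 0.0568965
  w_IV·f_IV = 0.12 × 0.101483 = 0.0121779
Marginal: 3.33095e-09 + 0.0247944 + 0.0568965 + 0.0121779 = 0.0938688
Responsibility of Process III: 0.0568965 / 0.0938688 ≈ 0.606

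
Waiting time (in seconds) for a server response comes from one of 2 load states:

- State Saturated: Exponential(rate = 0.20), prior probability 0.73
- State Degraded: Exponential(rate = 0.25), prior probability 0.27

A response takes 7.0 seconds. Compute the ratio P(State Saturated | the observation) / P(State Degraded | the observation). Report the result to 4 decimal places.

3.0694

Since P(k|x) ∝ P(Z=k) f_k(x), the posterior odds are P(Z=i) f_i(x) / (P(Z=j) f_j(x)).
Component likelihoods at x = 7.0 seconds:
  p_Saturated = 0.20·e^(−0.20·7.0) = 0.20·e^(−1.4000) = 0.0493194
  p_Degraded = 0.25·e^(−0.25·7.0) = 0.25·e^(−1.7500) = 0.0434435
Posterior odds = (P(Z=Saturated)·p_Saturated) / (P(Z=Degraded)·p_Degraded) = (0.73·0.0493194) / (0.27·0.0434435) = 0.0360032 / 0.0117297 ≈ 3.0694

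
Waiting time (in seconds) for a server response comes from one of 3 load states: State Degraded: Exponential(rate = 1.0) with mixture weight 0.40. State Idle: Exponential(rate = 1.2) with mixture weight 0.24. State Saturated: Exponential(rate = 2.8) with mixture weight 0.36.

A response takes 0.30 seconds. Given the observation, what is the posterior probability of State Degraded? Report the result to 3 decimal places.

Apply Bayes' rule: the posterior for each component is proportional to its prior times its likelihood at x.
Exponential densities:
  p_Degraded = 1.0·e^(−1.0·0.30) = 1.0·e^(−0.3000) = 0.740818
  p_Idle = 1.2·e^(−1.2·0.30) = 1.2·e^(−0.3600) = 0.837212
  p_Saturated = 2.8·e^(−2.8·0.30) = 2.8·e^(−0.8400) = 1.20879
Weight by the priors:
  π_Degraded·p_Degraded = 0.40 × 0.740818 = 0.296327
  π_Idle·p_Idle = 0.24 × 0.837212 = 0.200931
  π_Saturated·p_Saturated = 0.36 × 1.20879 = 0.435164
Sum: 0.296327 + 0.200931 + 0.435164 = 0.932422
Responsibility of State Degraded: 0.296327 / 0.932422 ≈ 0.318

0.318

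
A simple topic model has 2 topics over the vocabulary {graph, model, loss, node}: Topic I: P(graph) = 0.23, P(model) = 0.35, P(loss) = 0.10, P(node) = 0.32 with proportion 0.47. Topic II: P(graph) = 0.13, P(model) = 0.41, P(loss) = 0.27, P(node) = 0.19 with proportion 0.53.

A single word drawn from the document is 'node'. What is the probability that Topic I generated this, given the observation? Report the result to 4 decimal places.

0.5990

P(component k | x) = P(Z=k)·f_k(x) / marginal(x), where marginal(x) = Σ_j P(Z=j)·f_j(x).
Component likelihoods at x = 'node':
  L_I = 0.32
  L_II = 0.19
Weight by the priors:
  P(Z=I)·L_I = 0.47 × 0.32 = 0.1504
  P(Z=II)·L_II = 0.53 × 0.19 = 0.1007
Sum: 0.1504 + 0.1007 = 0.2511
P(Topic I | the observation) = 0.1504 / 0.2511 ≈ 0.5990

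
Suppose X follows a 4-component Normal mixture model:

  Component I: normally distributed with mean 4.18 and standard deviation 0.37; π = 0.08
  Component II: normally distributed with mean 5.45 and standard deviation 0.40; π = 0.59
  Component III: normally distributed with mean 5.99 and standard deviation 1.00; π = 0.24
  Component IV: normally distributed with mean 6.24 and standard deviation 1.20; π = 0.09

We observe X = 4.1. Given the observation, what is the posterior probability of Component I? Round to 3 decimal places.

0.777

Apply Bayes' rule: the posterior for each component is proportional to its prior times its likelihood at x.
Evaluate each component's likelihood at the observed value:
  L_I = (1/(0.37·√(2π)))·exp(−(4.1−4.18)²/(2·0.37²)) = 1.078222·exp(-0.02337) = 1.05331
  L_II = (1/(0.40·√(2π)))·exp(−(4.1−5.45)²/(2·0.40²)) = 0.997356·exp(-5.69531) = 0.0033528
  L_III = (1/(1.00·√(2π)))·exp(−(4.1−5.99)²/(2·1.00²)) = 0.398942·exp(-1.78605) = 0.0668711
  L_IV = (1/(1.20·√(2π)))·exp(−(4.1−6.24)²/(2·1.20²)) = 0.332452·exp(-1.59014) = 0.067786
Multiply by the mixture weights:
  w_I·L_I = 0.08 × 1.05331 = 0.0842649
  w_II·L_II = 0.59 × 0.0033528 = 0.00197815
  w_III·L_III = 0.24 × 0.0668711 = 0.0160491
  w_IV·L_IV = 0.09 × 0.067786 = 0.00610074
Denominator: 0.0842649 + 0.00197815 + 0.0160491 + 0.00610074 = 0.108393
So the posterior for Component I is 0.0842649 / 0.108393 ≈ 0.777.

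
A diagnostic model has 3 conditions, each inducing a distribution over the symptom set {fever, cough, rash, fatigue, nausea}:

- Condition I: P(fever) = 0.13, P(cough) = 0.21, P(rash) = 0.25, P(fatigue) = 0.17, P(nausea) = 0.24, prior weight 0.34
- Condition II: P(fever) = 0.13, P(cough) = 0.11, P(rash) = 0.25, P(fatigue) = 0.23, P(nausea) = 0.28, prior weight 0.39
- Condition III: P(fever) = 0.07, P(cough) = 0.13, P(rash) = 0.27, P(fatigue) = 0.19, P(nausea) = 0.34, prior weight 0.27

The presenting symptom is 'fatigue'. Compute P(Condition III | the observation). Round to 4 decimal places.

0.2580

The responsibility of component k is P(Z=k) f_k(x) divided by Σ_j P(Z=j) f_j(x).
Evaluate each component's likelihood at the observed value:
  f_I = 0.17
  f_II = 0.23
  f_III = 0.19
Prior × likelihood for each component:
  P(Z=I)·f_I = 0.34 × 0.17 = 0.0578
  P(Z=II)·f_II = 0.39 × 0.23 = 0.0897
  P(Z=III)·f_III = 0.27 × 0.19 = 0.0513
Normaliser: 0.0578 + 0.0897 + 0.0513 = 0.1988
P(Condition III | the observation) = 0.0513 / 0.1988 ≈ 0.2580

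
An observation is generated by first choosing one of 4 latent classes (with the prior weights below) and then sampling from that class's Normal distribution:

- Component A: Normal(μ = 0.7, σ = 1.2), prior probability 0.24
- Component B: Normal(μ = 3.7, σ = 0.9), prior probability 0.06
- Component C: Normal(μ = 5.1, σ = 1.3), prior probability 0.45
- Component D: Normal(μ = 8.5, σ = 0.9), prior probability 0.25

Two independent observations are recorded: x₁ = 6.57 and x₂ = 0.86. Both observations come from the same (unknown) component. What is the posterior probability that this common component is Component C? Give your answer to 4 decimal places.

0.9939

P(component k | x) = π_k·f_k(x) / marginal(x), where marginal(x) = Σ_j π_j·f_j(x).
Since both observations come from the same component, the likelihood for component k is f_k(x₁)·f_k(x₂).
  p_A = [2.1171e-06] × [0.32951] = 6.97607e-07
  p_B = [0.0027447] × [0.00305082] = 8.37359e-06
  p_C = [0.161925] × [0.00150326] = 0.000243415
  p_D = [0.0444718] × [9.9717e-17] = 4.4346e-18
Prior × likelihood for each component:
  π_A·p_A = 0.24 × 6.97607e-07 = 1.67426e-07
  π_B·p_B = 0.06 × 8.37359e-06 = 5.02416e-07
  π_C·p_C = 0.45 × 0.000243415 = 0.000109537
  π_D·p_D = 0.25 × 4.4346e-18 = 1.10865e-18
Marginal: 1.67426e-07 + 5.02416e-07 + 0.000109537 + 1.10865e-18 = 0.000110207
P(Component C | x) = 0.000109537 / 0.000110207 ≈ 0.9939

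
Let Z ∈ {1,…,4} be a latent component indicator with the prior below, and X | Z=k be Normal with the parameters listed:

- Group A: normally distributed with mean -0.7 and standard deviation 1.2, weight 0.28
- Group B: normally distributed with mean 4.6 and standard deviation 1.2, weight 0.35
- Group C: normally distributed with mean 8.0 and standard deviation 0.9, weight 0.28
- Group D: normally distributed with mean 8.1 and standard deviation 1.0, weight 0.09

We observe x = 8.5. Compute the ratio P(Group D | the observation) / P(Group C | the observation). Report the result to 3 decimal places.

0.312

Only the two components matter; the odds are (P(Z=i) f_i(x)) / (P(Z=j) f_j(x)).
Normal densities:
  f_A = 5.73187e-14
  f_B = 0.00169087
  f_C = 0.37988
  f_D = 0.36827
0.0331443 / 0.106366 ≈ 0.312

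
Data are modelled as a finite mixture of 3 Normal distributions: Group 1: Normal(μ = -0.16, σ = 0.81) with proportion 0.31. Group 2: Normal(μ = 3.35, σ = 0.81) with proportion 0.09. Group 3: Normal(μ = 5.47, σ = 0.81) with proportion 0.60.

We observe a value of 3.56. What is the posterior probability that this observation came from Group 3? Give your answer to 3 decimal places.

0.300

Apply Bayes' rule: the posterior for each component is proportional to its prior times its likelihood at x.
Component likelihoods at x = 3.56:
  L_1 = (1/(0.81·√(2π)))·exp(−(3.56−-0.16)²/(2·0.81²)) = 0.492521·exp(-10.54595) = 1.29532e-05
  L_2 = (1/(0.81·√(2π)))·exp(−(3.56−3.35)²/(2·0.81²)) = 0.492521·exp(-0.03361) = 0.476244
  L_3 = (1/(0.81·√(2π)))·exp(−(3.56−5.47)²/(2·0.81²)) = 0.492521·exp(-2.78014) = 0.030551
Prior × likelihood for each component:
  π_1·L_1 = 0.31 × 1.29532e-05 = 4.01548e-06
  π_2·L_2 = 0.09 × 0.476244 = 0.042862
  π_3·L_3 = 0.60 × 0.030551 = 0.0183306
Marginal: 4.01548e-06 + 0.042862 + 0.0183306 = 0.0611966
So the posterior for Group 3 is 0.0183306 / 0.0611966 ≈ 0.300.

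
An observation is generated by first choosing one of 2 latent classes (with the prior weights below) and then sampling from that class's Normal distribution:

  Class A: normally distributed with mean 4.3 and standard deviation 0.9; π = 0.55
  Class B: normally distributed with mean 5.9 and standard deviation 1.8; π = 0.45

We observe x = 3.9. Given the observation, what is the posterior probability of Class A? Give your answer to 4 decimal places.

0.8041

By Bayes' theorem, P(k | x) = w_k f_k(x) / Σ_j w_j f_j(x).
Normal densities:
  f_A = 0.401582
  f_B = 0.119551
Weight by the priors:
  w_A·f_A = 0.55 × 0.401582 = 0.22087
  w_B·f_B = 0.45 × 0.119551 = 0.0537981
Sum: 0.22087 + 0.0537981 = 0.274668
Responsibility of Class A: 0.22087 / 0.274668 ≈ 0.8041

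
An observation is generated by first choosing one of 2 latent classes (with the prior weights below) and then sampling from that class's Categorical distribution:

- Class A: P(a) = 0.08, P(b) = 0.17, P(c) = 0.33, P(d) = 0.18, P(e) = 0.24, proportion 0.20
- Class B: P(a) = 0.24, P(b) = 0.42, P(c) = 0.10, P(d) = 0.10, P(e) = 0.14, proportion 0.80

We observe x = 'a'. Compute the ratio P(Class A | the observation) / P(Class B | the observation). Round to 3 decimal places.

Only the two components matter; the odds are (w_i f_i(x)) / (w_j f_j(x)).
Component likelihoods at x = 'a':
  L_A = 0.08
  L_B = 0.24
Odds = (0.20/0.80) × (0.08/0.24) = 0.25 × 0.333333 ≈ 0.083

0.083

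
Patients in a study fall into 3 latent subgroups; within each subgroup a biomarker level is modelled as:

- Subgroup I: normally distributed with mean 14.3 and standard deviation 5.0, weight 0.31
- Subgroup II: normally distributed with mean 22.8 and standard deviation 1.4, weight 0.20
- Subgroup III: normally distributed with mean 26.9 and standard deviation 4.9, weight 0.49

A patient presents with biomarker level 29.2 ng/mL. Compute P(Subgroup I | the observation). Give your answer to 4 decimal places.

0.0081

Apply Bayes' rule: the posterior for each component is proportional to its prior times its likelihood at x.
Evaluate each component's likelihood at the observed value:
  f_I = (1/(5.0·√(2π)))·exp(−(29.2−14.3)²/(2·5.0²)) = 0.079788·exp(-4.44020) = 0.000940992
  f_II = (1/(1.4·√(2π)))·exp(−(29.2−22.8)²/(2·1.4²)) = 0.284959·exp(-10.44898) = 8.25749e-06
  f_III = (1/(4.9·√(2π)))·exp(−(29.2−26.9)²/(2·4.9²)) = 0.081417·exp(-0.11016) = 0.0729241
Prior × likelihood for each component:
  π_I·f_I = 0.31 × 0.000940992 = 0.000291707
  π_II·f_II = 0.20 × 8.25749e-06 = 1.6515e-06
  π_III·f_III = 0.49 × 0.0729241 = 0.0357328
Evidence: 0.000291707 + 1.6515e-06 + 0.0357328 = 0.0360262
Responsibility of Subgroup I: 0.000291707 / 0.0360262 ≈ 0.0081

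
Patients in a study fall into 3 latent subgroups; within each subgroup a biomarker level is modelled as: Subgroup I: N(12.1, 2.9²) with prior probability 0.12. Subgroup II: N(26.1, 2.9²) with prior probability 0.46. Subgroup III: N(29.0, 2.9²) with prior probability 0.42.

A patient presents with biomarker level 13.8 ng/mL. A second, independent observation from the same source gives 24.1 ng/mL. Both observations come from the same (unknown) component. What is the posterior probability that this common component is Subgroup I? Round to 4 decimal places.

0.3001

By Bayes' theorem, P(k | x) = w_k f_k(x) / Σ_j w_j f_j(x).
Since both observations come from the same component, the likelihood for component k is f_k(x₁)·f_k(x₂).
  p_I = [0.115849] × [2.63278e-05] = 3.05004e-06
  p_II = [1.70681e-05] × [0.108451] = 1.85105e-06
  p_III = [1.48947e-07] × [0.0330043] = 4.91588e-09
Unnormalised posteriors:
  w_I·p_I = 0.12 × 3.05004e-06 = 3.66005e-07
  w_II·p_II = 0.46 × 1.85105e-06 = 8.51481e-07
  w_III·p_III = 0.42 × 4.91588e-09 = 2.06467e-09
Sum: 3.66005e-07 + 8.51481e-07 + 2.06467e-09 = 1.21955e-06
Responsibility of Subgroup I: 3.66005e-07 / 1.21955e-06 ≈ 0.3001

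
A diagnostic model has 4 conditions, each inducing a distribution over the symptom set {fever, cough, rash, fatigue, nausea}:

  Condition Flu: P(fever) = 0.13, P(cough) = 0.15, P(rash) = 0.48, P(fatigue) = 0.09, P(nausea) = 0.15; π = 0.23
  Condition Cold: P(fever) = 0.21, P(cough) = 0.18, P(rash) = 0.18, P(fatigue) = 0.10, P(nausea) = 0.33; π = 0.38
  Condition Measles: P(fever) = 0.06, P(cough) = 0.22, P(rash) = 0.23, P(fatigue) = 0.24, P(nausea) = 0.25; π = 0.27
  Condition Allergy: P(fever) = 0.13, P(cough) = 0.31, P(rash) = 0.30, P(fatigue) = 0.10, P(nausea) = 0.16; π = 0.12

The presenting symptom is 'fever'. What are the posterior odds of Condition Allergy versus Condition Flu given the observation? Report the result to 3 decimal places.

0.522

Posterior odds = (π_i f_i(x)) / (π_j f_j(x)); the normalising sum cancels.
Evaluate each component's likelihood at the observed value:
  f_Flu = 0.13
  f_Cold = 0.21
  f_Measles = 0.06
  f_Allergy = 0.13
Posterior odds = (π_Allergy·f_Allergy) / (π_Flu·f_Flu) = (0.12·0.13) / (0.23·0.13) = 0.0156 / 0.0299 ≈ 0.522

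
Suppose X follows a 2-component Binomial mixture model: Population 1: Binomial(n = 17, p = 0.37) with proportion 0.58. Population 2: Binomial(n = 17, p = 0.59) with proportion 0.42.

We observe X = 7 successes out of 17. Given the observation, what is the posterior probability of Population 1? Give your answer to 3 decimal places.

Apply Bayes' rule: the posterior for each component is proportional to its prior times its likelihood at x.
Component likelihoods at x = 7 successes out of 17:
  p_1 = 0.181841
  p_2 = 0.0649647
Unnormalised posteriors:
  π_1·p_1 = 0.58 × 0.181841 = 0.105468
  π_2·p_2 = 0.42 × 0.0649647 = 0.0272852
Sum: 0.105468 + 0.0272852 = 0.132753
P(Population 1 | 7 successes out of 17) = 0.105468 / 0.132753 ≈ 0.794

0.794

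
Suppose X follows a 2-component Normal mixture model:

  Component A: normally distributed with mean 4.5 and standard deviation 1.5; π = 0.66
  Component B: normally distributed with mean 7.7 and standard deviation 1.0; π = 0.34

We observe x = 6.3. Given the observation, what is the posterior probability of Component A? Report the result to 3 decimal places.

0.627

Posterior ∝ prior × likelihood, so P(k | x) ∝ π_k f_k(x); normalise over all components.
Normal densities:
  L_A = (1/(1.5·√(2π)))·exp(−(6.3−4.5)²/(2·1.5²)) = 0.265962·exp(-0.72000) = 0.129457
  L_B = (1/(1.0·√(2π)))·exp(−(6.3−7.7)²/(2·1.0²)) = 0.398942·exp(-0.98000) = 0.149727
Unnormalised posteriors:
  π_A·L_A = 0.66 × 0.129457 = 0.0854419
  π_B·L_B = 0.34 × 0.149727 = 0.0509073
Denominator: 0.0854419 + 0.0509073 = 0.136349
P(Component A | 6.3) ≈ 0.627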